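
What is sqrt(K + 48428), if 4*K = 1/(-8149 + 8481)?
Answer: sqrt(5337927955)/332 ≈ 220.06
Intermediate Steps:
K = 1/1328 (K = 1/(4*(-8149 + 8481)) = (1/4)/332 = (1/4)*(1/332) = 1/1328 ≈ 0.00075301)
sqrt(K + 48428) = sqrt(1/1328 + 48428) = sqrt(64312385/1328) = sqrt(5337927955)/332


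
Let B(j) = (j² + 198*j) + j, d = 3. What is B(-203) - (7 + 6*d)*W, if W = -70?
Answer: 2562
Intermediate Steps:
B(j) = j² + 199*j
B(-203) - (7 + 6*d)*W = -203*(199 - 203) - (7 + 6*3)*(-70) = -203*(-4) - (7 + 18)*(-70) = 812 - 25*(-70) = 812 - 1*(-1750) = 812 + 1750 = 2562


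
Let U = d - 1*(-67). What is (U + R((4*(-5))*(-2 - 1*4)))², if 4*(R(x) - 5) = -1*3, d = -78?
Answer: 729/16 ≈ 45.563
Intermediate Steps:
R(x) = 17/4 (R(x) = 5 + (-1*3)/4 = 5 + (¼)*(-3) = 5 - ¾ = 17/4)
U = -11 (U = -78 - 1*(-67) = -78 + 67 = -11)
(U + R((4*(-5))*(-2 - 1*4)))² = (-11 + 17/4)² = (-27/4)² = 729/16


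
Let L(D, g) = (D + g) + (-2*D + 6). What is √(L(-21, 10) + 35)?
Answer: 6*√2 ≈ 8.4853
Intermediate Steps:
L(D, g) = 6 + g - D (L(D, g) = (D + g) + (6 - 2*D) = 6 + g - D)
√(L(-21, 10) + 35) = √((6 + 10 - 1*(-21)) + 35) = √((6 + 10 + 21) + 35) = √(37 + 35) = √72 = 6*√2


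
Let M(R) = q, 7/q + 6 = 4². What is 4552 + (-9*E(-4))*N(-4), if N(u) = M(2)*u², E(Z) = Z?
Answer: 24776/5 ≈ 4955.2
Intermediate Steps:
q = 7/10 (q = 7/(-6 + 4²) = 7/(-6 + 16) = 7/10 ≈ 0.70000)
M(R) = 7/10
N(u) = 7*u²/10
4552 + (-9*E(-4))*N(-4) = 4552 + (-9*(-4))*((7/10)*(-4)²) = 4552 + 36*((7/10)*16) = 4552 + 36*(56/5) = 4552 + 2016/5 = 24776/5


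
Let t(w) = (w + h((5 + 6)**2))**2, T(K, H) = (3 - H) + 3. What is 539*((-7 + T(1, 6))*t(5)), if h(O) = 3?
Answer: -241472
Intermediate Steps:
T(K, H) = 6 - H
t(w) = (3 + w)**2 (t(w) = (w + 3)**2 = (3 + w)**2)
539*((-7 + T(1, 6))*t(5)) = 539*((-7 + (6 - 1*6))*(3 + 5)**2) = 539*((-7 + (6 - 6))*8**2) = 539*((-7 + 0)*64) = 539*(-7*64) = 539*(-448) = -241472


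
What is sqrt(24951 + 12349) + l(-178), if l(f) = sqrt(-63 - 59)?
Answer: 10*sqrt(373) + I*sqrt(122) ≈ 193.13 + 11.045*I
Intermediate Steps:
l(f) = I*sqrt(122) (l(f) = sqrt(-122) = I*sqrt(122))
sqrt(24951 + 12349) + l(-178) = sqrt(24951 + 12349) + I*sqrt(122) = sqrt(37300) + I*sqrt(122) = 10*sqrt(373) + I*sqrt(122)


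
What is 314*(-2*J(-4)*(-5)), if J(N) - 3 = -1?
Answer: 6280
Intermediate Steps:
J(N) = 2 (J(N) = 3 - 1 = 2)
314*(-2*J(-4)*(-5)) = 314*(-2*2*(-5)) = 314*(-4*(-5)) = 314*20 = 6280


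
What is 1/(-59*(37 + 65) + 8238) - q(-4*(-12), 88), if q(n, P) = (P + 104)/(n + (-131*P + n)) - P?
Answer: 279224149/3172380 ≈ 88.017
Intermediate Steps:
q(n, P) = -P + (104 + P)/(-131*P + 2*n) (q(n, P) = (104 + P)/(n + (n - 131*P)) - P = (104 + P)/(-131*P + 2*n) - P = -P + (104 + P)/(-131*P + 2*n))
1/(-59*(37 + 65) + 8238) - q(-4*(-12), 88) = 1/(-59*(37 + 65) + 8238) - (-104 - 1*88 - 131*88² + 2*88*(-4*(-12)))/(-(-8)*(-12) + 131*88) = 1/(-59*102 + 8238) - (-104 - 88 - 131*7744 + 2*88*48)/(-2*48 + 11528) = 1/(-6018 + 8238) - (-104 - 88 - 1014464 + 8448)/(-96 + 11528) = 1/2220 - (-1006208)/11432 = 1/2220 - 1*(-125776/1429) = 1/2220 + 125776/1429 = 279224149/3172380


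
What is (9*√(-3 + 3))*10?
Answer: 0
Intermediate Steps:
(9*√(-3 + 3))*10 = (9*√0)*10 = (9*0)*10 = 0*10 = 0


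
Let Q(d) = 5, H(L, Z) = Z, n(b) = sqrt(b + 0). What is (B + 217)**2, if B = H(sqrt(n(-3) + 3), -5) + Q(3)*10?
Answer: 68644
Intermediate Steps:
n(b) = sqrt(b)
B = 45 (B = -5 + 5*10 = -5 + 50 = 45)
(B + 217)**2 = (45 + 217)**2 = 262**2 = 68644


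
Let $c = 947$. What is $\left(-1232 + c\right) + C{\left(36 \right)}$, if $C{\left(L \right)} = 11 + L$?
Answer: $-238$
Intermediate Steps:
$\left(-1232 + c\right) + C{\left(36 \right)} = \left(-1232 + 947\right) + \left(11 + 36\right) = -285 + 47 = -238$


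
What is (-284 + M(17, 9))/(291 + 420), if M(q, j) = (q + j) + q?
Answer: -241/711 ≈ -0.33896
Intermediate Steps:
M(q, j) = j + 2*q (M(q, j) = (j + q) + q = j + 2*q)
(-284 + M(17, 9))/(291 + 420) = (-284 + (9 + 2*17))/(291 + 420) = (-284 + (9 + 34))/711 = (-284 + 43)*(1/711) = -241*1/711 = -241/711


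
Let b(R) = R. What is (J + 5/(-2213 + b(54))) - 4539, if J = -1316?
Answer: -12640950/2159 ≈ -5855.0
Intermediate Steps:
(J + 5/(-2213 + b(54))) - 4539 = (-1316 + 5/(-2213 + 54)) - 4539 = (-1316 + 5/(-2159)) - 4539 = (-1316 + 5*(-1/2159)) - 4539 = (-1316 - 5/2159) - 4539 = -2841249/2159 - 4539 = -12640950/2159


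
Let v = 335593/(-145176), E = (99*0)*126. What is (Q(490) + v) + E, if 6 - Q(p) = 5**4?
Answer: -3921719/6312 ≈ -621.31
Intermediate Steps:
Q(p) = -619 (Q(p) = 6 - 1*5**4 = 6 - 1*625 = 6 - 625 = -619)
E = 0 (E = 0*126 = 0)
v = -14591/6312 (v = 335593*(-1/145176) = -14591/6312 ≈ -2.3116)
(Q(490) + v) + E = (-619 - 14591/6312) + 0 = -3921719/6312 + 0 = -3921719/6312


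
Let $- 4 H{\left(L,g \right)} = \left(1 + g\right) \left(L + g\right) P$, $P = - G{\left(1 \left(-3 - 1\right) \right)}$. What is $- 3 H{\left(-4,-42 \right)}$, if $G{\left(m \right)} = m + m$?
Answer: $11316$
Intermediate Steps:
$G{\left(m \right)} = 2 m$
$P = 8$ ($P = - 2 \cdot 1 \left(-3 - 1\right) = - 2 \cdot 1 \left(-4\right) = - 2 \left(-4\right) = \left(-1\right) \left(-8\right) = 8$)
$H{\left(L,g \right)} = - 2 \left(1 + g\right) \left(L + g\right)$ ($H{\left(L,g \right)} = - \frac{\left(1 + g\right) \left(L + g\right) 8}{4} = - \frac{8 \left(1 + g\right) \left(L + g\right)}{4} = - 2 \left(1 + g\right) \left(L + g\right)$)
$- 3 H{\left(-4,-42 \right)} = - 3 \left(\left(-2\right) \left(-4\right) - -84 - 2 \left(-42\right)^{2} - \left(-8\right) \left(-42\right)\right) = - 3 \left(8 + 84 - 3528 - 336\right) = \left(-3\right) \left(-3772\right) = 11316$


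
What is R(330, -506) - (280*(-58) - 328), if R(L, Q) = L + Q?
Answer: 16392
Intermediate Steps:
R(330, -506) - (280*(-58) - 328) = (330 - 506) - (280*(-58) - 328) = -176 - (-16240 - 328) = -176 - 1*(-16568) = -176 + 16568 = 16392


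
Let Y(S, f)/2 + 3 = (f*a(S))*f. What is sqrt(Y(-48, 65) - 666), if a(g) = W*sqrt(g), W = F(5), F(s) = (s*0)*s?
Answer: 4*I*sqrt(42) ≈ 25.923*I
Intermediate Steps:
F(s) = 0 (F(s) = 0*s = 0)
W = 0
a(g) = 0 (a(g) = 0*sqrt(g) = 0)
Y(S, f) = -6 (Y(S, f) = -6 + 2*((f*0)*f) = -6 + 2*(0*f) = -6 + 2*0 = -6 + 0 = -6)
sqrt(Y(-48, 65) - 666) = sqrt(-6 - 666) = sqrt(-672) = 4*I*sqrt(42)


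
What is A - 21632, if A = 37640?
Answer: 16008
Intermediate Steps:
A - 21632 = 37640 - 21632 = 16008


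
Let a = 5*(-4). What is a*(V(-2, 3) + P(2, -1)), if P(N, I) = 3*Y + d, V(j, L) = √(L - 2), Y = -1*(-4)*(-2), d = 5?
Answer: 360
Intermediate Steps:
Y = -8 (Y = 4*(-2) = -8)
V(j, L) = √(-2 + L)
P(N, I) = -19 (P(N, I) = 3*(-8) + 5 = -24 + 5 = -19)
a = -20
a*(V(-2, 3) + P(2, -1)) = -20*(√(-2 + 3) - 19) = -20*(√1 - 19) = -20*(1 - 19) = -20*(-18) = 360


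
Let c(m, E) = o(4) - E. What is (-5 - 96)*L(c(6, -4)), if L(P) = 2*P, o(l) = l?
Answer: -1616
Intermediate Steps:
c(m, E) = 4 - E
(-5 - 96)*L(c(6, -4)) = (-5 - 96)*(2*(4 - 1*(-4))) = -202*(4 + 4) = -202*8 = -101*16 = -1616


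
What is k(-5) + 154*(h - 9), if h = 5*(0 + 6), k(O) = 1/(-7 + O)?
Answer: 38807/12 ≈ 3233.9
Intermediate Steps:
h = 30 (h = 5*6 = 30)
k(-5) + 154*(h - 9) = 1/(-7 - 5) + 154*(30 - 9) = 1/(-12) + 154*21 = -1/12 + 3234 = 38807/12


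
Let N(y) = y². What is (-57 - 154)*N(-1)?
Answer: -211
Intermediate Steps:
(-57 - 154)*N(-1) = (-57 - 154)*(-1)² = -211*1 = -211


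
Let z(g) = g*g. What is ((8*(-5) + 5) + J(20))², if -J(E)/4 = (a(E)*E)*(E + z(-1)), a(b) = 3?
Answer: 25755625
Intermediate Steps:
z(g) = g²
J(E) = -12*E*(1 + E) (J(E) = -4*3*E*(E + (-1)²) = -4*3*E*(E + 1) = -4*3*E*(1 + E) = -12*E*(1 + E))
((8*(-5) + 5) + J(20))² = ((8*(-5) + 5) - 12*20*(1 + 20))² = ((-40 + 5) - 12*20*21)² = (-35 - 5040)² = (-5075)² = 25755625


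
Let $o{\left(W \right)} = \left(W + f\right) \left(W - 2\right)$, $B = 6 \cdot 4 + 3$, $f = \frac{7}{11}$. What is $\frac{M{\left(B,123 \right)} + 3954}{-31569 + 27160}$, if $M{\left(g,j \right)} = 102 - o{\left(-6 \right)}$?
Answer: $- \frac{44144}{48499} \approx -0.9102$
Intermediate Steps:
$f = \frac{7}{11}$ ($f = 7 \cdot \frac{1}{11} = \frac{7}{11} \approx 0.63636$)
$B = 27$ ($B = 24 + 3 = 27$)
$o{\left(W \right)} = \left(-2 + W\right) \left(\frac{7}{11} + W\right)$ ($o{\left(W \right)} = \left(W + \frac{7}{11}\right) \left(W - 2\right) = \left(\frac{7}{11} + W\right) \left(-2 + W\right) = \left(-2 + W\right) \left(\frac{7}{11} + W\right)$)
$M{\left(g,j \right)} = \frac{650}{11}$ ($M{\left(g,j \right)} = 102 - \left(- \frac{14}{11} + \left(-6\right)^{2} - - \frac{90}{11}\right) = 102 - \left(- \frac{14}{11} + 36 + \frac{90}{11}\right) = 102 - \frac{472}{11} = \frac{650}{11}$)
$\frac{M{\left(B,123 \right)} + 3954}{-31569 + 27160} = \frac{\frac{650}{11} + 3954}{-31569 + 27160} = \frac{44144}{11 \left(-4409\right)} = \frac{44144}{11} \left(- \frac{1}{4409}\right) = - \frac{44144}{48499}$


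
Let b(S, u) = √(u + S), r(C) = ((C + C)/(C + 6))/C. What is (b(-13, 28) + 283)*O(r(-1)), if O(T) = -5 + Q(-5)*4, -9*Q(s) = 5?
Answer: -18395/9 - 65*√15/9 ≈ -2071.9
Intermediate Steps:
Q(s) = -5/9 (Q(s) = -⅑*5 = -5/9)
r(C) = 2/(6 + C) (r(C) = ((2*C)/(6 + C))/C = (2*C/(6 + C))/C = 2/(6 + C))
O(T) = -65/9 (O(T) = -5 - 5/9*4 = -5 - 20/9 = -65/9)
b(S, u) = √(S + u)
(b(-13, 28) + 283)*O(r(-1)) = (√(-13 + 28) + 283)*(-65/9) = (√15 + 283)*(-65/9) = (283 + √15)*(-65/9) = -18395/9 - 65*√15/9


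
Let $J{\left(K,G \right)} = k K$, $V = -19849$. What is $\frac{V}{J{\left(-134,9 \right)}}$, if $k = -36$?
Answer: $- \frac{19849}{4824} \approx -4.1146$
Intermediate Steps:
$J{\left(K,G \right)} = - 36 K$
$\frac{V}{J{\left(-134,9 \right)}} = - \frac{19849}{\left(-36\right) \left(-134\right)} = - \frac{19849}{4824}$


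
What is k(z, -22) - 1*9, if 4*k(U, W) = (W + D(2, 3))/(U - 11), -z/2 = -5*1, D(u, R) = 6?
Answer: -5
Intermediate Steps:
z = 10 (z = -(-10) = -2*(-5) = 10)
k(U, W) = (6 + W)/(4*(-11 + U)) (k(U, W) = ((W + 6)/(U - 11))/4 = ((6 + W)/(-11 + U))/4 = (6 + W)/(4*(-11 + U)))
k(z, -22) - 1*9 = (6 - 22)/(4*(-11 + 10)) - 1*9 = (¼)*(-16)/(-1) - 9 = (¼)*(-1)*(-16) - 9 = 4 - 9 = -5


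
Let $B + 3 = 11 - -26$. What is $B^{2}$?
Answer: $1156$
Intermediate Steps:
$B = 34$ ($B = -3 + \left(11 - -26\right) = -3 + \left(11 + 26\right) = -3 + 37 = 34$)
$B^{2} = 34^{2} = 1156$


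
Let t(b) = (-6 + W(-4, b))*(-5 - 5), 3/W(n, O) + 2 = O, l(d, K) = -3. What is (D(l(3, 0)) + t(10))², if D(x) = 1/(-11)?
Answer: 6105841/1936 ≈ 3153.8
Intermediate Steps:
W(n, O) = 3/(-2 + O)
D(x) = -1/11
t(b) = 60 - 30/(-2 + b) (t(b) = (-6 + 3/(-2 + b))*(-5 - 5) = (-6 + 3/(-2 + b))*(-10) = 60 - 30/(-2 + b))
(D(l(3, 0)) + t(10))² = (-1/11 + 30*(-5 + 2*10)/(-2 + 10))² = (-1/11 + 30*(-5 + 20)/8)² = (-1/11 + 30*(⅛)*15)² = (-1/11 + 225/4)² = (2471/44)² = 6105841/1936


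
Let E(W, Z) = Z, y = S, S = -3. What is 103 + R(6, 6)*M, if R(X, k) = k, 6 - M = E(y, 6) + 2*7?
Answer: 19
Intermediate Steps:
y = -3
M = -14 (M = 6 - (6 + 2*7) = 6 - (6 + 14) = 6 - 1*20 = 6 - 20 = -14)
103 + R(6, 6)*M = 103 + 6*(-14) = 103 - 84 = 19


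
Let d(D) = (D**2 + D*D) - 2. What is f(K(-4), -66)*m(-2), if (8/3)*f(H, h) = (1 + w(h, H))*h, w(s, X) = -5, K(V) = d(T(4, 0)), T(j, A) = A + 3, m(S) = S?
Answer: -198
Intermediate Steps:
T(j, A) = 3 + A
d(D) = -2 + 2*D**2 (d(D) = (D**2 + D**2) - 2 = 2*D**2 - 2 = -2 + 2*D**2)
K(V) = 16 (K(V) = -2 + 2*(3 + 0)**2 = -2 + 2*3**2 = -2 + 2*9 = -2 + 18 = 16)
f(H, h) = -3*h/2 (f(H, h) = 3*((1 - 5)*h)/8 = 3*(-4*h)/8 = -3*h/2)
f(K(-4), -66)*m(-2) = -3/2*(-66)*(-2) = 99*(-2) = -198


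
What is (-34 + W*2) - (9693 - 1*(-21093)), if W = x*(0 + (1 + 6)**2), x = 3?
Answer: -30526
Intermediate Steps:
W = 147 (W = 3*(0 + (1 + 6)**2) = 3*(0 + 7**2) = 3*(0 + 49) = 3*49 = 147)
(-34 + W*2) - (9693 - 1*(-21093)) = (-34 + 147*2) - (9693 - 1*(-21093)) = (-34 + 294) - (9693 + 21093) = 260 - 1*30786 = 260 - 30786 = -30526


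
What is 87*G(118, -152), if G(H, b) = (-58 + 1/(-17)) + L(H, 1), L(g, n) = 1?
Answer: -84390/17 ≈ -4964.1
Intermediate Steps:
G(H, b) = -970/17 (G(H, b) = (-58 + 1/(-17)) + 1 = (-58 - 1/17) + 1 = -987/17 + 1 = -970/17)
87*G(118, -152) = 87*(-970/17) = -84390/17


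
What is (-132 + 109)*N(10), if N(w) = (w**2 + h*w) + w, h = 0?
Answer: -2530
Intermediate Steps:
N(w) = w + w**2 (N(w) = (w**2 + 0*w) + w = (w**2 + 0) + w = w**2 + w = w + w**2)
(-132 + 109)*N(10) = (-132 + 109)*(10*(1 + 10)) = -230*11 = -23*110 = -2530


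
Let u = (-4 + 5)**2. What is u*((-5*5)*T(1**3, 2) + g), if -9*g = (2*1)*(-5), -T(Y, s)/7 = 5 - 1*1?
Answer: 6310/9 ≈ 701.11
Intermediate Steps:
T(Y, s) = -28 (T(Y, s) = -7*(5 - 1*1) = -7*(5 - 1) = -7*4 = -28)
g = 10/9 (g = -2*1*(-5)/9 = -2*(-5)/9 = -1/9*(-10) = 10/9 ≈ 1.1111)
u = 1 (u = 1**2 = 1)
u*((-5*5)*T(1**3, 2) + g) = 1*(-5*5*(-28) + 10/9) = 1*(-25*(-28) + 10/9) = 1*(700 + 10/9) = 1*(6310/9) = 6310/9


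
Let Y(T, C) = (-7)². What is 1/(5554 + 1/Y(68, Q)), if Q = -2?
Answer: 49/272147 ≈ 0.00018005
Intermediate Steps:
Y(T, C) = 49
1/(5554 + 1/Y(68, Q)) = 1/(5554 + 1/49) = 1/(272147/49) = 49/272147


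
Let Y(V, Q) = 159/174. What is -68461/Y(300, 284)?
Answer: -3970738/53 ≈ -74920.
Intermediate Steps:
Y(V, Q) = 53/58 (Y(V, Q) = 159*(1/174) = 53/58)
-68461/Y(300, 284) = -68461/53/58 = -68461*58/53 = -3970738/53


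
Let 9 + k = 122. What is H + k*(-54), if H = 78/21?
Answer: -42688/7 ≈ -6098.3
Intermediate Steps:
H = 26/7 (H = 78*(1/21) = 26/7 ≈ 3.7143)
k = 113 (k = -9 + 122 = 113)
H + k*(-54) = 26/7 + 113*(-54) = 26/7 - 6102 = -42688/7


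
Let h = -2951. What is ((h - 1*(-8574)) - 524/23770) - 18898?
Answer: -157773637/11885 ≈ -13275.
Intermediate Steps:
((h - 1*(-8574)) - 524/23770) - 18898 = ((-2951 - 1*(-8574)) - 524/23770) - 18898 = ((-2951 + 8574) - 524*1/23770) - 18898 = (5623 - 262/11885) - 18898 = 66829093/11885 - 18898 = -157773637/11885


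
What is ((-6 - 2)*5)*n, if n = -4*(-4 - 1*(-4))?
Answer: 0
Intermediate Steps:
n = 0 (n = -4*(-4 + 4) = -4*0 = 0)
((-6 - 2)*5)*n = ((-6 - 2)*5)*0 = -8*5*0 = -40*0 = 0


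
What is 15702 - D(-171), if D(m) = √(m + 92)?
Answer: 15702 - I*√79 ≈ 15702.0 - 8.8882*I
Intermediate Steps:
D(m) = √(92 + m)
15702 - D(-171) = 15702 - √(92 - 171) = 15702 - √(-79) = 15702 - I*√79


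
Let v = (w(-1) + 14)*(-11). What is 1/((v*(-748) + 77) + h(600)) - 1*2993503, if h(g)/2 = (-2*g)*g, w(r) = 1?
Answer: -3940955680010/1316503 ≈ -2.9935e+6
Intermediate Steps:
v = -165 (v = (1 + 14)*(-11) = 15*(-11) = -165)
h(g) = -4*g² (h(g) = 2*((-2*g)*g) = 2*(-2*g²) = -4*g²)
1/((v*(-748) + 77) + h(600)) - 1*2993503 = 1/((-165*(-748) + 77) - 4*600²) - 1*2993503 = 1/((123420 + 77) - 4*360000) - 2993503 = 1/(123497 - 1440000) - 2993503 = 1/(-1316503) - 2993503 = -1/1316503 - 2993503 = -3940955680010/1316503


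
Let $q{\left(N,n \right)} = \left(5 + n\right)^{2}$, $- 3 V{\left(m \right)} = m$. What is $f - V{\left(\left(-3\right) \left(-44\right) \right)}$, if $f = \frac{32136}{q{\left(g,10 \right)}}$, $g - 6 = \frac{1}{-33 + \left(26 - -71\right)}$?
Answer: $\frac{14012}{75} \approx 186.83$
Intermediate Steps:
$V{\left(m \right)} = - \frac{m}{3}$
$g = \frac{385}{64}$ ($g = 6 + \frac{1}{-33 + \left(26 - -71\right)} = 6 + \frac{1}{-33 + \left(26 + 71\right)} = 6 + \frac{1}{-33 + 97} = 6 + \frac{1}{64} = \frac{385}{64} \approx 6.0156$)
$f = \frac{10712}{75}$ ($f = \frac{32136}{\left(5 + 10\right)^{2}} = \frac{32136}{15^{2}} = \frac{32136}{225} = 32136 \cdot \frac{1}{225} = \frac{10712}{75} \approx 142.83$)
$f - V{\left(\left(-3\right) \left(-44\right) \right)} = \frac{10712}{75} - - \frac{\left(-3\right) \left(-44\right)}{3} = \frac{10712}{75} - \left(- \frac{1}{3}\right) 132 = \frac{10712}{75} - -44 = \frac{10712}{75} + 44 = \frac{14012}{75}$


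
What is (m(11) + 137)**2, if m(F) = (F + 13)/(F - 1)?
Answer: 485809/25 ≈ 19432.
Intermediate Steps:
m(F) = (13 + F)/(-1 + F)
(m(11) + 137)**2 = ((13 + 11)/(-1 + 11) + 137)**2 = (24/10 + 137)**2 = ((1/10)*24 + 137)**2 = (12/5 + 137)**2 = (697/5)**2 = 485809/25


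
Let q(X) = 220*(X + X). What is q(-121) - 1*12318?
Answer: -65558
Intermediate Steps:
q(X) = 440*X (q(X) = 220*(2*X) = 440*X)
q(-121) - 1*12318 = 440*(-121) - 1*12318 = -53240 - 12318 = -65558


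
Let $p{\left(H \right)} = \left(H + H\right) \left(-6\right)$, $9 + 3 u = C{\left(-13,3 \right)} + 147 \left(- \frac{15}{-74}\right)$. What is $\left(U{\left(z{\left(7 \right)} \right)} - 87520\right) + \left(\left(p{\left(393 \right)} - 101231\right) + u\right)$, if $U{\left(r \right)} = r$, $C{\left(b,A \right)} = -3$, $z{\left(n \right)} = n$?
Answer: $- \frac{14315601}{74} \approx -1.9345 \cdot 10^{5}$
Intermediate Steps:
$u = \frac{439}{74}$ ($u = -3 + \frac{-3 + 147 \left(- \frac{15}{-74}\right)}{3} = -3 + \frac{-3 + 147 \left(\left(-15\right) \left(- \frac{1}{74}\right)\right)}{3} = -3 + \frac{-3 + 147 \cdot \frac{15}{74}}{3} = -3 + \frac{-3 + \frac{2205}{74}}{3} = -3 + \frac{1}{3} \cdot \frac{1983}{74} = -3 + \frac{661}{74} = \frac{439}{74} \approx 5.9324$)
$p{\left(H \right)} = - 12 H$ ($p{\left(H \right)} = 2 H \left(-6\right) = - 12 H$)
$\left(U{\left(z{\left(7 \right)} \right)} - 87520\right) + \left(\left(p{\left(393 \right)} - 101231\right) + u\right) = \left(7 - 87520\right) + \left(\left(\left(-12\right) 393 - 101231\right) + \frac{439}{74}\right) = -87513 + \left(\left(-4716 - 101231\right) + \frac{439}{74}\right) = -87513 + \left(-105947 + \frac{439}{74}\right) = -87513 - \frac{7839639}{74} = - \frac{14315601}{74}$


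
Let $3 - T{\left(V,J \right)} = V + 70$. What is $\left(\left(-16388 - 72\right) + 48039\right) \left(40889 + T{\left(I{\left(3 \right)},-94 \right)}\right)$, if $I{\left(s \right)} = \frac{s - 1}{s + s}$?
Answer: $\frac{3867322235}{3} \approx 1.2891 \cdot 10^{9}$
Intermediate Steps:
$I{\left(s \right)} = \frac{-1 + s}{2 s}$
$T{\left(V,J \right)} = -67 - V$ ($T{\left(V,J \right)} = 3 - \left(V + 70\right) = 3 - \left(70 + V\right) = -67 - V$)
$\left(\left(-16388 - 72\right) + 48039\right) \left(40889 + T{\left(I{\left(3 \right)},-94 \right)}\right) = \left(\left(-16388 - 72\right) + 48039\right) \left(40889 - \left(67 + \frac{-1 + 3}{2 \cdot 3}\right)\right) = \left(-16460 + 48039\right) \left(40889 - \left(67 + \frac{1}{2} \cdot \frac{1}{3} \cdot 2\right)\right) = 31579 \left(40889 - \frac{202}{3}\right) = 31579 \cdot \frac{122465}{3} = \frac{3867322235}{3}$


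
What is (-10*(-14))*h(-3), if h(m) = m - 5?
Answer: -1120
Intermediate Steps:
h(m) = -5 + m
(-10*(-14))*h(-3) = (-10*(-14))*(-5 - 3) = 140*(-8) = -1120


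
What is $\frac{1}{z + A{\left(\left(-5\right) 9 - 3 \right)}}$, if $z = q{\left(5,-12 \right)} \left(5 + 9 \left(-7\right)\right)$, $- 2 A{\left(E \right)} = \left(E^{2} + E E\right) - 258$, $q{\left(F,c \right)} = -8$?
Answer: $- \frac{1}{1711} \approx -0.00058445$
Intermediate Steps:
$A{\left(E \right)} = 129 - E^{2}$ ($A{\left(E \right)} = - \frac{\left(E^{2} + E E\right) - 258}{2} = - \frac{\left(E^{2} + E^{2}\right) - 258}{2} = - \frac{2 E^{2} - 258}{2} = - \frac{-258 + 2 E^{2}}{2} = 129 - E^{2}$)
$z = 464$ ($z = - 8 \left(5 + 9 \left(-7\right)\right) = - 8 \left(5 - 63\right) = \left(-8\right) \left(-58\right) = 464$)
$\frac{1}{z + A{\left(\left(-5\right) 9 - 3 \right)}} = \frac{1}{464 + \left(129 - \left(\left(-5\right) 9 - 3\right)^{2}\right)} = \frac{1}{464 + \left(129 - \left(-45 - 3\right)^{2}\right)} = \frac{1}{464 + \left(129 - \left(-48\right)^{2}\right)} = \frac{1}{464 + \left(129 - 2304\right)} = \frac{1}{464 - 2175} = \frac{1}{-1711} = - \frac{1}{1711}$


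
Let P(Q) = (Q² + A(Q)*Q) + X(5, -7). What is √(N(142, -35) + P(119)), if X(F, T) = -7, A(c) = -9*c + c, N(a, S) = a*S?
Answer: 26*I*√154 ≈ 322.65*I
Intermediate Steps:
N(a, S) = S*a
A(c) = -8*c
P(Q) = -7 - 7*Q² (P(Q) = (Q² + (-8*Q)*Q) - 7 = (Q² - 8*Q²) - 7 = -7*Q² - 7 = -7 - 7*Q²)
√(N(142, -35) + P(119)) = √(-35*142 + (-7 - 7*119²)) = √(-4970 + (-7 - 7*14161)) = √(-4970 + (-7 - 99127)) = √(-4970 - 99134) = √(-104104) = 26*I*√154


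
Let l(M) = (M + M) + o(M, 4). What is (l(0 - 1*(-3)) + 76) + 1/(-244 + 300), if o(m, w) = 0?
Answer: 4593/56 ≈ 82.018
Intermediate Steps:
l(M) = 2*M (l(M) = (M + M) + 0 = 2*M + 0 = 2*M)
(l(0 - 1*(-3)) + 76) + 1/(-244 + 300) = (2*(0 - 1*(-3)) + 76) + 1/(-244 + 300) = (2*(0 + 3) + 76) + 1/56 = (2*3 + 76) + 1/56 = (6 + 76) + 1/56 = 82 + 1/56 = 4593/56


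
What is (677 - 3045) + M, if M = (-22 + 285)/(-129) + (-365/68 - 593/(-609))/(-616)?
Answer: -866579198239/365640352 ≈ -2370.0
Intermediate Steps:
M = -742844703/365640352 (M = 263*(-1/129) + (-365*1/68 - 593*(-1/609))*(-1/616) = -263/129 + (-365/68 + 593/609)*(-1/616) = -263/129 - 181961/41412*(-1/616) = -263/129 + 181961/25509792 = -742844703/365640352 ≈ -2.0316)
(677 - 3045) + M = (677 - 3045) - 742844703/365640352 = -2368 - 742844703/365640352 = -866579198239/365640352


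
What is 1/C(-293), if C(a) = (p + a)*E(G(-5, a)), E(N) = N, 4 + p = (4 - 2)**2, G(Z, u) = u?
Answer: 1/85849 ≈ 1.1648e-5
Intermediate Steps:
p = 0 (p = -4 + (4 - 2)**2 = -4 + 2**2 = -4 + 4 = 0)
C(a) = a**2 (C(a) = (0 + a)*a = a*a = a**2)
1/C(-293) = 1/((-293)**2) = 1/85849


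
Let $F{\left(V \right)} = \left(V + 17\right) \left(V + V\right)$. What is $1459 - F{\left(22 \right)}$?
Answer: $-257$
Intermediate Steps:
$F{\left(V \right)} = 2 V \left(17 + V\right)$ ($F{\left(V \right)} = \left(17 + V\right) 2 V = 2 V \left(17 + V\right)$)
$1459 - F{\left(22 \right)} = 1459 - 2 \cdot 22 \left(17 + 22\right) = 1459 - 2 \cdot 22 \cdot 39 = 1459 - 1716 = -257$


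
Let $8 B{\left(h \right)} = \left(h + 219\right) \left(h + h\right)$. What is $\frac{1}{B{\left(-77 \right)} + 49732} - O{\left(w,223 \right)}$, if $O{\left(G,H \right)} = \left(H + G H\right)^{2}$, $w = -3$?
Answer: $- \frac{18697507250}{93997} \approx -1.9892 \cdot 10^{5}$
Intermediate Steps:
$B{\left(h \right)} = \frac{h \left(219 + h\right)}{4}$ ($B{\left(h \right)} = \frac{\left(h + 219\right) \left(h + h\right)}{8} = \frac{\left(219 + h\right) 2 h}{8} = \frac{2 h \left(219 + h\right)}{8} = \frac{h \left(219 + h\right)}{4}$)
$\frac{1}{B{\left(-77 \right)} + 49732} - O{\left(w,223 \right)} = \frac{1}{\frac{1}{4} \left(-77\right) \left(219 - 77\right) + 49732} - 223^{2} \left(1 - 3\right)^{2} = \frac{1}{\frac{1}{4} \left(-77\right) 142 + 49732} - 49729 \left(-2\right)^{2} = \frac{1}{- \frac{5467}{2} + 49732} - 49729 \cdot 4 = \frac{1}{\frac{93997}{2}} - 198916 = \frac{2}{93997} - 198916 = - \frac{18697507250}{93997}$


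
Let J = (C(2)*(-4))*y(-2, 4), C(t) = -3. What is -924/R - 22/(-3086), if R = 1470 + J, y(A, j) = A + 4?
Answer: -234883/384207 ≈ -0.61135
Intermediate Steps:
y(A, j) = 4 + A
J = 24 (J = (-3*(-4))*(4 - 2) = 12*2 = 24)
R = 1494 (R = 1470 + 24 = 1494)
-924/R - 22/(-3086) = -924/1494 - 22/(-3086) = -924*1/1494 - 22*(-1/3086) = -154/249 + 11/1543 = -234883/384207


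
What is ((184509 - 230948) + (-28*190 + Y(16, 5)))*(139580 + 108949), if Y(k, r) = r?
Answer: -12862369866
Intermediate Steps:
((184509 - 230948) + (-28*190 + Y(16, 5)))*(139580 + 108949) = ((184509 - 230948) + (-28*190 + 5))*(139580 + 108949) = (-46439 + (-5320 + 5))*248529 = (-46439 - 5315)*248529 = -51754*248529 = -12862369866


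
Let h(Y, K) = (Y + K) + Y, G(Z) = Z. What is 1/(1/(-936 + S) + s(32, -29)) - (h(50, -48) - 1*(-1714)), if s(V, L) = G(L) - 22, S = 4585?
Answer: -328652717/186098 ≈ -1766.0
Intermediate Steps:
s(V, L) = -22 + L (s(V, L) = L - 22 = -22 + L)
h(Y, K) = K + 2*Y (h(Y, K) = (K + Y) + Y = K + 2*Y)
1/(1/(-936 + S) + s(32, -29)) - (h(50, -48) - 1*(-1714)) = 1/(1/(-936 + 4585) + (-22 - 29)) - ((-48 + 2*50) - 1*(-1714)) = 1/(1/3649 - 51) - ((-48 + 100) + 1714) = 1/(1/3649 - 51) - (52 + 1714) = 1/(-186098/3649) - 1*1766 = -3649/186098 - 1766 = -328652717/186098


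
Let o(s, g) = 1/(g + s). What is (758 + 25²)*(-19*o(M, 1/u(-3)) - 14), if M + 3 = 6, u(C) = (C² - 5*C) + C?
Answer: -1790985/64 ≈ -27984.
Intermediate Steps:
u(C) = C² - 4*C
M = 3 (M = -3 + 6 = 3)
(758 + 25²)*(-19*o(M, 1/u(-3)) - 14) = (758 + 25²)*(-19/(1/(-3*(-4 - 3)) + 3) - 14) = (758 + 625)*(-19/(1/(-3*(-7)) + 3) - 14) = 1383*(-19/(1/21 + 3) - 14) = 1383*(-19/64/21 - 14) = 1383*(-19*21/64 - 14) = 1383*(-399/64 - 14) = 1383*(-1295/64) = -1790985/64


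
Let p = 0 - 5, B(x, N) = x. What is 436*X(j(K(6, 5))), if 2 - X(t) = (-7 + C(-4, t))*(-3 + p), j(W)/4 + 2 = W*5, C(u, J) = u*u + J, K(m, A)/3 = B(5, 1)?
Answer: 1050760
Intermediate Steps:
K(m, A) = 15 (K(m, A) = 3*5 = 15)
C(u, J) = J + u**2 (C(u, J) = u**2 + J = J + u**2)
p = -5
j(W) = -8 + 20*W (j(W) = -8 + 4*(W*5) = -8 + 4*(5*W) = -8 + 20*W)
X(t) = 74 + 8*t (X(t) = 2 - (-7 + (t + (-4)**2))*(-3 - 5) = 2 - (-7 + (t + 16))*(-8) = 2 - (-7 + (16 + t))*(-8) = 2 - (9 + t)*(-8) = 2 - (-72 - 8*t) = 2 + (72 + 8*t) = 74 + 8*t)
436*X(j(K(6, 5))) = 436*(74 + 8*(-8 + 20*15)) = 436*(74 + 8*(-8 + 300)) = 436*(74 + 8*292) = 436*(74 + 2336) = 436*2410 = 1050760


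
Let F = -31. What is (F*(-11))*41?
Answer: 13981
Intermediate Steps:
(F*(-11))*41 = -31*(-11)*41 = 341*41 = 13981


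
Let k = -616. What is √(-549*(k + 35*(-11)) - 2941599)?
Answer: 5*I*√95682 ≈ 1546.6*I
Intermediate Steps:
√(-549*(k + 35*(-11)) - 2941599) = √(-549*(-616 + 35*(-11)) - 2941599) = √(-549*(-616 - 385) - 2941599) = √(-549*(-1001) - 2941599) = √(549549 - 2941599) = √(-2392050) = 5*I*√95682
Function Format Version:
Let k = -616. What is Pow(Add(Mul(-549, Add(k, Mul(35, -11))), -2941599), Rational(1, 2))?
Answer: Mul(5, I, Pow(95682, Rational(1, 2))) ≈ Mul(1546.6, I)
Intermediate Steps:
Pow(Add(Mul(-549, Add(k, Mul(35, -11))), -2941599), Rational(1, 2)) = Pow(Add(Mul(-549, Add(-616, Mul(35, -11))), -2941599), Rational(1, 2)) = Pow(Add(Mul(-549, Add(-616, -385)), -2941599), Rational(1, 2)) = Pow(Add(Mul(-549, -1001), -2941599), Rational(1, 2)) = Pow(Add(549549, -2941599), Rational(1, 2)) = Pow(-2392050, Rational(1, 2)) = Mul(5, I, Pow(95682, Rational(1, 2)))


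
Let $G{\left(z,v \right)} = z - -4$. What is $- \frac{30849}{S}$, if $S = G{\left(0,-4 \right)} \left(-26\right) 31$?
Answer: $\frac{2373}{248} \approx 9.5685$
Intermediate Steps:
$G{\left(z,v \right)} = 4 + z$ ($G{\left(z,v \right)} = z + 4 = 4 + z$)
$S = -3224$ ($S = \left(4 + 0\right) \left(-26\right) 31 = 4 \left(-26\right) 31 = \left(-104\right) 31 = -3224$)
$- \frac{30849}{S} = - \frac{30849}{-3224} = \left(-30849\right) \left(- \frac{1}{3224}\right) = \frac{2373}{248}$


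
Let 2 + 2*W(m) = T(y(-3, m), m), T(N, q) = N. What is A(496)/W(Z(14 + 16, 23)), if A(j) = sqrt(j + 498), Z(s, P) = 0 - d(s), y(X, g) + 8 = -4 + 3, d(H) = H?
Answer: -2*sqrt(994)/11 ≈ -5.7323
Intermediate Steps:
y(X, g) = -9 (y(X, g) = -8 + (-4 + 3) = -8 - 1 = -9)
Z(s, P) = -s (Z(s, P) = 0 - s = -s)
W(m) = -11/2 (W(m) = -1 + (1/2)*(-9) = -1 - 9/2 = -11/2)
A(j) = sqrt(498 + j)
A(496)/W(Z(14 + 16, 23)) = sqrt(498 + 496)/(-11/2) = sqrt(994)*(-2/11) = -2*sqrt(994)/11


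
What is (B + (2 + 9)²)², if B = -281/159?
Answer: 359405764/25281 ≈ 14216.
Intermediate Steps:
B = -281/159 (B = -281*1/159 = -281/159 ≈ -1.7673)
(B + (2 + 9)²)² = (-281/159 + (2 + 9)²)² = (-281/159 + 11²)² = (-281/159 + 121)² = (18958/159)² = 359405764/25281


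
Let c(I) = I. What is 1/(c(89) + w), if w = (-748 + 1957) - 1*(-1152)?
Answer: 1/2450 ≈ 0.00040816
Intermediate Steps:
w = 2361 (w = 1209 + 1152 = 2361)
1/(c(89) + w) = 1/(89 + 2361) = 1/2450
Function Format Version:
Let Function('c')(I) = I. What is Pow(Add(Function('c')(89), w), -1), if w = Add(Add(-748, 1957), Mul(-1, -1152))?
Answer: Rational(1, 2450) ≈ 0.00040816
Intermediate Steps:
w = 2361 (w = Add(1209, 1152) = 2361)
Pow(Add(Function('c')(89), w), -1) = Pow(Add(89, 2361), -1) = Pow(2450, -1) = Rational(1, 2450)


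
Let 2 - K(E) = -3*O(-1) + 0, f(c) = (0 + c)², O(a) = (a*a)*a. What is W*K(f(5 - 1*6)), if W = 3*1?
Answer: -3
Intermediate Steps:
O(a) = a³ (O(a) = a²*a = a³)
f(c) = c²
W = 3
K(E) = -1 (K(E) = 2 - (-3*(-1)³ + 0) = 2 - (-3*(-1) + 0) = 2 - (3 + 0) = 2 - 1*3 = 2 - 3 = -1)
W*K(f(5 - 1*6)) = 3*(-1) = -3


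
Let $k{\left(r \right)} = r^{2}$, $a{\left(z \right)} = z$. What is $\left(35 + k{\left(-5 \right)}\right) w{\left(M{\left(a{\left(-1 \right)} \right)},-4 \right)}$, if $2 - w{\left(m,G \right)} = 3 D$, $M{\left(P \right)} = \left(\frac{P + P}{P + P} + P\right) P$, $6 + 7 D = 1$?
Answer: $\frac{1740}{7} \approx 248.57$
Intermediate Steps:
$D = - \frac{5}{7}$ ($D = - \frac{6}{7} + \frac{1}{7} \cdot 1 = - \frac{6}{7} + \frac{1}{7} = - \frac{5}{7} \approx -0.71429$)
$M{\left(P \right)} = P \left(1 + P\right)$ ($M{\left(P \right)} = \left(\frac{2 P}{2 P} + P\right) P = \left(2 P \frac{1}{2 P} + P\right) P = \left(1 + P\right) P = P \left(1 + P\right)$)
$w{\left(m,G \right)} = \frac{29}{7}$ ($w{\left(m,G \right)} = 2 - 3 \left(- \frac{5}{7}\right) = 2 - - \frac{15}{7} = 2 + \frac{15}{7} = \frac{29}{7}$)
$\left(35 + k{\left(-5 \right)}\right) w{\left(M{\left(a{\left(-1 \right)} \right)},-4 \right)} = \left(35 + \left(-5\right)^{2}\right) \frac{29}{7} = \left(35 + 25\right) \frac{29}{7} = 60 \cdot \frac{29}{7} = \frac{1740}{7}$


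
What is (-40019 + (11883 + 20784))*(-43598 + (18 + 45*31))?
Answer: 310144120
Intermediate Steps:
(-40019 + (11883 + 20784))*(-43598 + (18 + 45*31)) = (-40019 + 32667)*(-43598 + (18 + 1395)) = -7352*(-43598 + 1413) = -7352*(-42185) = 310144120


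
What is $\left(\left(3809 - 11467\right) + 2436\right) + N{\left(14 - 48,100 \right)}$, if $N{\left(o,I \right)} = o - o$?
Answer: $-5222$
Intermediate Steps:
$N{\left(o,I \right)} = 0$
$\left(\left(3809 - 11467\right) + 2436\right) + N{\left(14 - 48,100 \right)} = \left(\left(3809 - 11467\right) + 2436\right) + 0 = \left(-7658 + 2436\right) + 0 = -5222 + 0 = -5222$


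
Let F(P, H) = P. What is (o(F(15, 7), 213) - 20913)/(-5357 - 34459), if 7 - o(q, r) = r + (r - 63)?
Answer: 21269/39816 ≈ 0.53418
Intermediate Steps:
o(q, r) = 70 - 2*r (o(q, r) = 7 - (r + (r - 63)) = 7 - (r + (-63 + r)) = 7 - (-63 + 2*r) = 7 + (63 - 2*r) = 70 - 2*r)
(o(F(15, 7), 213) - 20913)/(-5357 - 34459) = ((70 - 2*213) - 20913)/(-5357 - 34459) = ((70 - 426) - 20913)/(-39816) = (-356 - 20913)*(-1/39816) = -21269*(-1/39816) = 21269/39816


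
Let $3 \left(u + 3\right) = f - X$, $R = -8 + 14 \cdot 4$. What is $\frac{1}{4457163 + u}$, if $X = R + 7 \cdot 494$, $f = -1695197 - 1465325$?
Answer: $\frac{1}{3402484} \approx 2.939 \cdot 10^{-7}$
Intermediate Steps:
$R = 48$ ($R = -8 + 56 = 48$)
$f = -3160522$
$X = 3506$ ($X = 48 + 7 \cdot 494 = 48 + 3458 = 3506$)
$u = -1054679$ ($u = -3 + \frac{-3160522 - 3506}{3} = -3 + \frac{1}{3} \left(-3164028\right) = -3 - 1054676 = -1054679$)
$\frac{1}{4457163 + u} = \frac{1}{4457163 - 1054679} = \frac{1}{3402484}$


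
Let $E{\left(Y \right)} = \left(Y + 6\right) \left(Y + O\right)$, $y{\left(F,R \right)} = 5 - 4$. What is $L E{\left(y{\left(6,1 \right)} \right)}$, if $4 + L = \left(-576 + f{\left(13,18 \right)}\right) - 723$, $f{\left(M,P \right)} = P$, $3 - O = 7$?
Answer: $26985$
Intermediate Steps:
$O = -4$ ($O = 3 - 7 = -4$)
$y{\left(F,R \right)} = 1$
$E{\left(Y \right)} = \left(-4 + Y\right) \left(6 + Y\right)$ ($E{\left(Y \right)} = \left(Y + 6\right) \left(Y - 4\right) = \left(6 + Y\right) \left(-4 + Y\right) = \left(-4 + Y\right) \left(6 + Y\right)$)
$L = -1285$ ($L = -4 + \left(\left(-576 + 18\right) - 723\right) = -4 - 1281 = -1285$)
$L E{\left(y{\left(6,1 \right)} \right)} = - 1285 \left(-24 + 1^{2} + 2 \cdot 1\right) = - 1285 \left(-24 + 1 + 2\right) = \left(-1285\right) \left(-21\right) = 26985$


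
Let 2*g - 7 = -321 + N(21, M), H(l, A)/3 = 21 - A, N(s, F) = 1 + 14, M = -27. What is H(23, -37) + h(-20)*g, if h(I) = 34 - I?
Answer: -7899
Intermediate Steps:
N(s, F) = 15
H(l, A) = 63 - 3*A (H(l, A) = 3*(21 - A) = 63 - 3*A)
g = -299/2 (g = 7/2 + (-321 + 15)/2 = 7/2 + (½)*(-306) = 7/2 - 153 = -299/2 ≈ -149.50)
H(23, -37) + h(-20)*g = (63 - 3*(-37)) + (34 - 1*(-20))*(-299/2) = (63 + 111) + (34 + 20)*(-299/2) = 174 + 54*(-299/2) = 174 - 8073 = -7899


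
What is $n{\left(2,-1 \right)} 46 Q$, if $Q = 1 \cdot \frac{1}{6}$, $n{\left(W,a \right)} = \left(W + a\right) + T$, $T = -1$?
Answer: $0$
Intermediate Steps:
$n{\left(W,a \right)} = -1 + W + a$ ($n{\left(W,a \right)} = \left(W + a\right) - 1 = -1 + W + a$)
$Q = \frac{1}{6}$ ($Q = 1 \cdot \frac{1}{6} = \frac{1}{6} \approx 0.16667$)
$n{\left(2,-1 \right)} 46 Q = \left(-1 + 2 - 1\right) 46 \cdot \frac{1}{6} = 0 \cdot 46 \cdot \frac{1}{6} = 0 \cdot \frac{1}{6} = 0$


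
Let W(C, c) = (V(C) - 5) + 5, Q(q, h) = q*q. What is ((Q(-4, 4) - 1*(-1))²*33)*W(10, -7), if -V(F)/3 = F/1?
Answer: -286110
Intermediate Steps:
Q(q, h) = q²
V(F) = -3*F (V(F) = -3*F/1 = -3*F)
W(C, c) = -3*C (W(C, c) = (-3*C - 5) + 5 = (-5 - 3*C) + 5 = -3*C)
((Q(-4, 4) - 1*(-1))²*33)*W(10, -7) = (((-4)² - 1*(-1))²*33)*(-3*10) = ((16 + 1)²*33)*(-30) = (17²*33)*(-30) = (289*33)*(-30) = 9537*(-30) = -286110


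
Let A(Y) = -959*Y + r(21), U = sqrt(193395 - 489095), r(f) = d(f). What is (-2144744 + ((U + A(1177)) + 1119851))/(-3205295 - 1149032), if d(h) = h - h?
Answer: 2153636/4354327 - 10*I*sqrt(2957)/4354327 ≈ 0.4946 - 0.00012488*I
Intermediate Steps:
d(h) = 0
r(f) = 0
U = 10*I*sqrt(2957) (U = sqrt(-295700) = 10*I*sqrt(2957) ≈ 543.78*I)
A(Y) = -959*Y (A(Y) = -959*Y + 0 = -959*Y)
(-2144744 + ((U + A(1177)) + 1119851))/(-3205295 - 1149032) = (-2144744 + ((10*I*sqrt(2957) - 959*1177) + 1119851))/(-3205295 - 1149032) = (-2144744 + ((10*I*sqrt(2957) - 1128743) + 1119851))/(-4354327) = (-2144744 + ((-1128743 + 10*I*sqrt(2957)) + 1119851))*(-1/4354327) = (-2144744 + (-8892 + 10*I*sqrt(2957)))*(-1/4354327) = (-2153636 + 10*I*sqrt(2957))*(-1/4354327) = 2153636/4354327 - 10*I*sqrt(2957)/4354327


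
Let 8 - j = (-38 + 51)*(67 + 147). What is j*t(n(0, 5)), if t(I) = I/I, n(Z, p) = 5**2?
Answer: -2774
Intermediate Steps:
n(Z, p) = 25
j = -2774 (j = 8 - (-38 + 51)*(67 + 147) = 8 - 13*214 = 8 - 1*2782 = 8 - 2782 = -2774)
t(I) = 1
j*t(n(0, 5)) = -2774*1 = -2774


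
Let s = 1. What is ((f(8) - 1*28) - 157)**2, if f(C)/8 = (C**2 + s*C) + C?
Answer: 207025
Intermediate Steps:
f(C) = 8*C**2 + 16*C (f(C) = 8*((C**2 + 1*C) + C) = 8*((C**2 + C) + C) = 8*((C + C**2) + C) = 8*(C**2 + 2*C) = 8*C**2 + 16*C)
((f(8) - 1*28) - 157)**2 = ((8*8*(2 + 8) - 1*28) - 157)**2 = ((8*8*10 - 28) - 157)**2 = ((640 - 28) - 157)**2 = (612 - 157)**2 = 455**2 = 207025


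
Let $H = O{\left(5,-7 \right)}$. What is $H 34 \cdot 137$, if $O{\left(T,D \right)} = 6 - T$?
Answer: $4658$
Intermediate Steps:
$H = 1$ ($H = 6 - 5 = 1$)
$H 34 \cdot 137 = 1 \cdot 34 \cdot 137 = 34 \cdot 137 = 4658$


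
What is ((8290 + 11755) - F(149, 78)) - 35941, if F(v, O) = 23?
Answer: -15919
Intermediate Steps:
((8290 + 11755) - F(149, 78)) - 35941 = ((8290 + 11755) - 1*23) - 35941 = (20045 - 23) - 35941 = 20022 - 35941 = -15919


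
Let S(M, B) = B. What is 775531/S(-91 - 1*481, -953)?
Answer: -775531/953 ≈ -813.78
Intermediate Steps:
775531/S(-91 - 1*481, -953) = 775531/(-953) = 775531*(-1/953) = -775531/953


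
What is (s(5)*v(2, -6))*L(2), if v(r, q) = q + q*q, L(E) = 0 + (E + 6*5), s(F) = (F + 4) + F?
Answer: 13440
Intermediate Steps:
s(F) = 4 + 2*F (s(F) = (4 + F) + F = 4 + 2*F)
L(E) = 30 + E (L(E) = 0 + (E + 30) = 0 + (30 + E) = 30 + E)
v(r, q) = q + q**2
(s(5)*v(2, -6))*L(2) = ((4 + 2*5)*(-6*(1 - 6)))*(30 + 2) = ((4 + 10)*(-6*(-5)))*32 = (14*30)*32 = 420*32 = 13440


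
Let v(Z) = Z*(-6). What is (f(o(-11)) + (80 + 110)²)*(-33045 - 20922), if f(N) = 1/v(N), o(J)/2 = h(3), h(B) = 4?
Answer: -31171321211/16 ≈ -1.9482e+9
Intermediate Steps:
v(Z) = -6*Z
o(J) = 8 (o(J) = 2*4 = 8)
f(N) = -1/(6*N) (f(N) = 1/(-6*N) = -1/(6*N))
(f(o(-11)) + (80 + 110)²)*(-33045 - 20922) = (-⅙/8 + (80 + 110)²)*(-33045 - 20922) = (-⅙*⅛ + 190²)*(-53967) = (-1/48 + 36100)*(-53967) = (1732799/48)*(-53967) = -31171321211/16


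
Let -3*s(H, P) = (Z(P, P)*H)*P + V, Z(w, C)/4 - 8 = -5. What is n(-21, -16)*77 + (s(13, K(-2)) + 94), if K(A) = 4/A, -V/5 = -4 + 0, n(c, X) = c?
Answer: -4277/3 ≈ -1425.7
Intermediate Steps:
Z(w, C) = 12 (Z(w, C) = 32 + 4*(-5) = 32 - 20 = 12)
V = 20 (V = -5*(-4 + 0) = -5*(-4) = 20)
s(H, P) = -20/3 - 4*H*P (s(H, P) = -((12*H)*P + 20)/3 = -(12*H*P + 20)/3 = -(20 + 12*H*P)/3 = -20/3 - 4*H*P)
n(-21, -16)*77 + (s(13, K(-2)) + 94) = -21*77 + ((-20/3 - 4*13*4/(-2)) + 94) = -1617 + ((-20/3 - 4*13*4*(-½)) + 94) = -1617 + ((-20/3 - 4*13*(-2)) + 94) = -1617 + ((-20/3 + 104) + 94) = -1617 + (292/3 + 94) = -1617 + 574/3 = -4277/3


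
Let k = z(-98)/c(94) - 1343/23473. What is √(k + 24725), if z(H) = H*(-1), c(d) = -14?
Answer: √13619134853183/23473 ≈ 157.22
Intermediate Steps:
z(H) = -H
k = -165654/23473 (k = -1*(-98)/(-14) - 1343/23473 = 98*(-1/14) - 1343*1/23473 = -7 - 1343/23473 = -165654/23473 ≈ -7.0572)
√(k + 24725) = √(-165654/23473 + 24725) = √(580204271/23473) = √13619134853183/23473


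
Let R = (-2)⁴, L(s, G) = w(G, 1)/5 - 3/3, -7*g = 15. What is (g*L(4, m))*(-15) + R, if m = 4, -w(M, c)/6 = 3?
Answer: -923/7 ≈ -131.86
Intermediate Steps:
g = -15/7 (g = -⅐*15 = -15/7 ≈ -2.1429)
w(M, c) = -18 (w(M, c) = -6*3 = -18)
L(s, G) = -23/5 (L(s, G) = -18/5 - 3/3 = -18*⅕ - 3*⅓ = -18/5 - 1 = -23/5)
R = 16
(g*L(4, m))*(-15) + R = -15/7*(-23/5)*(-15) + 16 = (69/7)*(-15) + 16 = -1035/7 + 16 = -923/7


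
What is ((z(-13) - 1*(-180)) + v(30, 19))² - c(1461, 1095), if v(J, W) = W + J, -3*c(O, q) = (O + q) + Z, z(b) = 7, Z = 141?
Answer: 56595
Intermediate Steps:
c(O, q) = -47 - O/3 - q/3 (c(O, q) = -((O + q) + 141)/3 = -(141 + O + q)/3 = -47 - O/3 - q/3)
v(J, W) = J + W
((z(-13) - 1*(-180)) + v(30, 19))² - c(1461, 1095) = ((7 - 1*(-180)) + (30 + 19))² - (-47 - ⅓*1461 - ⅓*1095) = ((7 + 180) + 49)² - (-47 - 487 - 365) = (187 + 49)² - 1*(-899) = 236² + 899 = 55696 + 899 = 56595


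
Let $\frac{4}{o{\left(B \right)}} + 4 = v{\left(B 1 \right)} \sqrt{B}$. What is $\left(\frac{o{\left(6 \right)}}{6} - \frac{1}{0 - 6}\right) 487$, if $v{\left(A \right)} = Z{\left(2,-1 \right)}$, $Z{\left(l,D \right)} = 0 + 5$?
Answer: $\frac{12175}{134} + \frac{2435 \sqrt{6}}{201} \approx 120.53$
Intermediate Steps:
$Z{\left(l,D \right)} = 5$
$v{\left(A \right)} = 5$
$o{\left(B \right)} = \frac{4}{-4 + 5 \sqrt{B}}$
$\left(\frac{o{\left(6 \right)}}{6} - \frac{1}{0 - 6}\right) 487 = \left(\frac{4 \frac{1}{-4 + 5 \sqrt{6}}}{6} - \frac{1}{0 - 6}\right) 487 = \left(\frac{4}{-4 + 5 \sqrt{6}} \cdot \frac{1}{6} - \frac{1}{0 - 6}\right) 487 = \left(\frac{2}{3 \left(-4 + 5 \sqrt{6}\right)} - \frac{1}{-6}\right) 487 = \left(\frac{2}{3 \left(-4 + 5 \sqrt{6}\right)} - - \frac{1}{6}\right) 487 = \left(\frac{2}{3 \left(-4 + 5 \sqrt{6}\right)} + \frac{1}{6}\right) 487 = \left(\frac{1}{6} + \frac{2}{3 \left(-4 + 5 \sqrt{6}\right)}\right) 487 = \frac{487}{6} + \frac{974}{3 \left(-4 + 5 \sqrt{6}\right)}$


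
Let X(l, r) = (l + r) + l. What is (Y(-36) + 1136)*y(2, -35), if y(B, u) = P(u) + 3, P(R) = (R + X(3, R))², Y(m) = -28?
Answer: 4541692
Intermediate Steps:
X(l, r) = r + 2*l
P(R) = (6 + 2*R)² (P(R) = (R + (R + 2*3))² = (R + (R + 6))² = (R + (6 + R))² = (6 + 2*R)²)
y(B, u) = 3 + 4*(3 + u)² (y(B, u) = 4*(3 + u)² + 3 = 3 + 4*(3 + u)²)
(Y(-36) + 1136)*y(2, -35) = (-28 + 1136)*(3 + 4*(3 - 35)²) = 1108*(3 + 4*(-32)²) = 1108*(3 + 4*1024) = 1108*(3 + 4096) = 1108*4099 = 4541692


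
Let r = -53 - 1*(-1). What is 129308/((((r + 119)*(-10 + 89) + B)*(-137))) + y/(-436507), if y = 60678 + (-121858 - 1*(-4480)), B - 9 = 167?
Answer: -13961202056/327054179271 ≈ -0.042688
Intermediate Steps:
r = -52 (r = -53 + 1 = -52)
B = 176 (B = 9 + 167 = 176)
y = -56700 (y = 60678 + (-121858 + 4480) = 60678 - 117378 = -56700)
129308/((((r + 119)*(-10 + 89) + B)*(-137))) + y/(-436507) = 129308/((((-52 + 119)*(-10 + 89) + 176)*(-137))) - 56700/(-436507) = 129308/(((67*79 + 176)*(-137))) - 56700*(-1/436507) = 129308/(((5293 + 176)*(-137))) + 56700/436507 = 129308/((5469*(-137))) + 56700/436507 = 129308/(-749253) + 56700/436507 = 129308*(-1/749253) + 56700/436507 = -129308/749253 + 56700/436507 = -13961202056/327054179271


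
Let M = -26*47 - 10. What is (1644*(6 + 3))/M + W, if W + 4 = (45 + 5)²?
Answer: 765069/308 ≈ 2484.0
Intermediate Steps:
M = -1232 (M = -1222 - 10 = -1232)
W = 2496 (W = -4 + (45 + 5)² = -4 + 50² = -4 + 2500 = 2496)
(1644*(6 + 3))/M + W = (1644*(6 + 3))/(-1232) + 2496 = (1644*9)*(-1/1232) + 2496 = 14796*(-1/1232) + 2496 = -3699/308 + 2496 = 765069/308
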